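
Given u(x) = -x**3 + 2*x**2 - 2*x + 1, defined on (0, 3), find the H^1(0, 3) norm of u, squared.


||u||_{H^1}^2 = 14919/70

The H^1 norm (squared) on an interval (0, L) is
  ||u||_{H^1}^2 = ∫_0^L u(x)^2 dx + ∫_0^L u'(x)^2 dx.
Compute u'(x) = -3*x**2 + 4*x - 2.
Then u(x)^2 = x**6 - 4*x**5 + 8*x**4 - 10*x**3 + 8*x**2 - 4*x + 1 and u'(x)^2 = 9*x**4 - 24*x**3 + 28*x**2 - 16*x + 4.
Integrate each monomial from 0 to 3 using ∫_0^3 c·x^n dx = c·3^(n+1)/(n+1):
  ∫_0^3 u(x)^2 dx = ∫_0^3 (x^6 - 4*x^5 + 8*x^4 - 10*x^3 + 8*x^2 - 4*x + 1) dx. Term by term:
    ∫_0^3 x^6 dx = 2187/7;  ∫_0^3 -4*x^5 dx = -486;  ∫_0^3 8*x^4 dx = 1944/5;
    ∫_0^3 -10*x^3 dx = -405/2;  ∫_0^3 8*x^2 dx = 72;  ∫_0^3 -4*x dx = -18;
    ∫_0^3 1 dx = 3.
  Sum: 2187/7 − 486 + 1944/5 − 405/2 + 72 − 18 + 3 = 4881/70.
  ∫_0^3 u'(x)^2 dx = ∫_0^3 (9*x^4 - 24*x^3 + 28*x^2 - 16*x + 4) dx. Term by term:
    ∫_0^3 9*x^4 dx = 2187/5;  ∫_0^3 -24*x^3 dx = -486;  ∫_0^3 28*x^2 dx = 252;
    ∫_0^3 -16*x dx = -72;  ∫_0^3 4 dx = 12.
  Sum: 2187/5 − 486 + 252 − 72 + 12 = 717/5.
Adding: ||u||_{H^1}^2 = 4881/70 + 717/5 = 14919/70.


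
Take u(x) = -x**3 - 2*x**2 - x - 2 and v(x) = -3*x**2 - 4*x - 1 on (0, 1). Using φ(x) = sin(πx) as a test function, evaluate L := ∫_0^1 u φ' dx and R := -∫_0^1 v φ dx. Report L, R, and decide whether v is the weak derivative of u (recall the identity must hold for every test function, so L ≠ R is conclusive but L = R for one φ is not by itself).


LHS = -12/π^3 + 9/π, RHS = -12/π^3 + 9/π. Yes, v = u' weakly.

u(x) = -x**3 - 2*x**2 - x - 2, classical derivative u'(x) = -3*x**2 - 4*x - 1.
φ(x) = sin(πx), so φ'(x) = π*cos(π*x).
Note φ(0) = φ(1) = 0, so the boundary term u·φ vanishes.
LHS = ∫_0^1 u(x) φ'(x) dx = ∫_0^1 (-π*x^3*cos(π*x) - 2*π*x^2*cos(π*x) - π*x*cos(π*x) - 2*π*cos(π*x)) dx. Term by term:
  ∫_0^1 -2*π*cos(π*x) dx = 0;  ∫_0^1 -π*x*cos(π*x) dx = 2/π;  ∫_0^1 -π*x^3*cos(π*x) dx = -12/π^3 + 3/π;
  ∫_0^1 -2*π*x^2*cos(π*x) dx = 4/π.
Sum: 0 + 2/π + -12/π^3 + 3/π + 4/π = -12/π^3 + 9/π.
So LHS = -12/π^3 + 9/π.
∫_0^1 v(x) φ(x) dx = ∫_0^1 (-3*x^2*sin(π*x) - 4*x*sin(π*x) - sin(π*x)) dx. Term by term:
  ∫_0^1 -sin(π*x) dx = -2/π;  ∫_0^1 -4*x*sin(π*x) dx = -4/π;  ∫_0^1 -3*x^2*sin(π*x) dx = -3/π + 12/π^3.
Sum: -2/π − 4/π + -3/π + 12/π^3 = -9/π + 12/π^3.
So RHS = -∫_0^1 v(x) φ(x) dx = -12/π^3 + 9/π.
LHS = RHS, so the identity holds for this test φ.
Moreover u is smooth here and v(x) = u'(x) = -3*x**2 - 4*x - 1 pointwise, so the identity holds for every test function. Hence v is the weak derivative of u.


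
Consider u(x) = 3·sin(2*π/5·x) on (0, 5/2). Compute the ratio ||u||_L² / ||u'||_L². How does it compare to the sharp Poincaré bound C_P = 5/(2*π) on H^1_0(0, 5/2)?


||u||_L² / ||u'||_L² = 5/(2*π) = C_P.

u(x) = 3·sin(2*π/5·x), so u'(x) = 6*π*cos(2*π*x/5)/5.
Writing u(x) = A·sin(kπx/L) with A = 3 and k = 1, use ∫_0^L sin²(kπx/L) dx = L/2 and ∫_0^L cos²(kπx/L) dx = L/2.
u² = 9·sin²(2*π/5·x) and (u')² = 36*π^2/25·cos²(2*π/5·x), and each of sin², cos² integrates to L/2 = 5/4 over (0, 5/2).
∫_0^5/2 u² dx = 45/4, so ||u||_L² = 3*sqrt(5)/2.
∫_0^5/2 (u')² dx = 9*π^2/5, so ||u'||_L² = 3*sqrt(5)*π/5.
Ratio ||u||_L² / ||u'||_L² = 5/(2*π).
Sharp Poincaré constant on H^1_0(0, 5/2) is C_P = L/π = 5/(2*π), achieved by sin(2*π/5·x).
This is the k = 1 eigenfunction (up to amplitude), so the ratio equals the sharp Poincaré constant exactly.


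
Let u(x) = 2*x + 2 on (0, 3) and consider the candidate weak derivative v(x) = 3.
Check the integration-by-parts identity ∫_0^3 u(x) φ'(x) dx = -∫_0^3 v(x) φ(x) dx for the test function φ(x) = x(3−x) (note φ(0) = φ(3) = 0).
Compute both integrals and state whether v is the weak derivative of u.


LHS = -9, RHS = -27/2. No, v is not the weak derivative of u.

u(x) = 2*x + 2, classical derivative u'(x) = 2.
φ(x) = x(3−x), so φ'(x) = 3 - 2*x.
Note φ(0) = φ(3) = 0, so the boundary term u·φ vanishes.
LHS = ∫_0^3 u(x) φ'(x) dx = ∫_0^3 (-4*x^2 + 2*x + 6) dx. Term by term:
  ∫_0^3 -4*x^2 dx = -36;  ∫_0^3 2*x dx = 9;  ∫_0^3 6 dx = 18.
Sum: -36 + 9 + 18 = -9.
So LHS = -9.
∫_0^3 v(x) φ(x) dx = ∫_0^3 (-3*x^2 + 9*x) dx. Term by term:
  ∫_0^3 -3*x^2 dx = -27;  ∫_0^3 9*x dx = 81/2.
Sum: -27 + 81/2 = 27/2.
So RHS = -∫_0^3 v(x) φ(x) dx = -27/2.
LHS − RHS = 9/2 ≠ 0, so the identity fails.
(For a valid weak derivative the identity must hold for EVERY test function, in particular this one. The failure shows v is NOT the weak derivative of u.)
Correct weak derivative would be u'(x) = 2.


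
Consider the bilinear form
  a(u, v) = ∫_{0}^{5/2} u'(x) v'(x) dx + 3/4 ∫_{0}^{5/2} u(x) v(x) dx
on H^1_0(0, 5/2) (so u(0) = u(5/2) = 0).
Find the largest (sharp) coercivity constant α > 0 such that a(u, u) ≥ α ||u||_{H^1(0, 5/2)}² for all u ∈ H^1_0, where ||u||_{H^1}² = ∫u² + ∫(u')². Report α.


α = (75 + 16*π^2)/(4*(25 + 4*π^2))

Coercivity of a(·,·) on H^1_0(0, 5/2) means a(u, u) ≥ α ||u||_{H^1}² for every u ∈ H^1_0.
The interval has length L = 5/2, and Poincaré/coercivity depend only on L. Here a(u, u) = ∫(u')² + (3/4)·∫u².
Here 0 < c = 3/4 < 1. The condition a(u,u) ≥ α||u||_{H^1}² reads (1−α)∫(u')² ≥ (α−c)∫u². Any admissible α is ≤ 1 (rapidly oscillating u have ∫u²/∫(u')² → 0), and α = 1 would force 0 ≥ (1−c)∫u², impossible since c < 1; so 1−α > 0. By the sharp Poincaré inequality on H^1_0 of an interval of length L, ∫(u')² ≥ (π/L)²∫u² with equality for the first sine mode sin(π(x−x₀)/L) (x₀ the left endpoint), so the inequality holds for all u iff (1−α)(π/L)² ≥ α − c, i.e. α ≤ ((π/L)² + c)/((π/L)² + 1) = (1 + c(L/π)²)/(1 + (L/π)²). With (π/L)² = 4*π^2/25 and c = 3/4, the largest admissible constant is α = ((π/L)² + c)/((π/L)² + 1).
Simplifying, α = (75 + 16*π^2)/(4*(25 + 4*π^2)).


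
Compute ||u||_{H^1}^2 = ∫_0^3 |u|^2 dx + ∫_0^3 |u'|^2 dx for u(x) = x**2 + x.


||u||_{H^1}^2 = 1551/10

The H^1 norm (squared) on an interval (0, L) is
  ||u||_{H^1}^2 = ∫_0^L u(x)^2 dx + ∫_0^L u'(x)^2 dx.
Compute u'(x) = 2*x + 1.
Then u(x)^2 = x**4 + 2*x**3 + x**2 and u'(x)^2 = 4*x**2 + 4*x + 1.
Integrate each monomial from 0 to 3 using ∫_0^3 c·x^n dx = c·3^(n+1)/(n+1):
  ∫_0^3 u(x)^2 dx = ∫_0^3 (x^4 + 2*x^3 + x^2) dx. Term by term:
    ∫_0^3 x^4 dx = 243/5;  ∫_0^3 2*x^3 dx = 81/2;  ∫_0^3 x^2 dx = 9.
  Sum: 243/5 + 81/2 + 9 = 981/10.
  ∫_0^3 u'(x)^2 dx = ∫_0^3 (4*x^2 + 4*x + 1) dx. Term by term:
    ∫_0^3 4*x^2 dx = 36;  ∫_0^3 4*x dx = 18;  ∫_0^3 1 dx = 3.
  Sum: 36 + 18 + 3 = 57.
Adding: ||u||_{H^1}^2 = 981/10 + 57 = 1551/10.


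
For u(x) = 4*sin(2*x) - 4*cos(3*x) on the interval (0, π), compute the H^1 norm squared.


||u||_{H^1(0,π)}^2 = 256 + 120*π

u'(x) = 12*sin(3*x) + 8*cos(2*x).
Expand u² and (u')² and integrate term by term on (0, π), using: for integers n ≥ 1, ∫_0^π sin²(nx) dx = ∫_0^π cos²(nx) dx = π/2; for n ≠ n', ∫_0^π sin(nx)sin(n'x) dx = ∫_0^π cos(nx)cos(n'x) dx = 0; and by product-to-sum, ∫_0^π sin(nx)cos(n'x) dx = ½∫_0^π [sin((n+n')x) + sin((n−n')x)] dx, which is 0 when n+n' is even and 2n/(n²−n'²) when n+n' is odd (it need not vanish on (0, π)).
  u² squared terms: (-4)²·∫cos(3x)² dx = 16·π/2 = 8*π;  (4)²·∫sin(2x)² dx = 16·π/2 = 8*π.
  u² cross terms: 2·(-4)·(4)·∫cos(3x)·sin(2x) dx = -32·(-4/5) = 128/5.
  So ∫_0^π u² dx = 8*π + 8*π + 128/5 = 128/5 + 16*π.
  (u')² squared terms: (8)²·∫cos(2x)² dx = 64·π/2 = 32*π;  (12)²·∫sin(3x)² dx = 144·π/2 = 72*π.
  (u')² cross terms: 2·(8)·(12)·∫cos(2x)·sin(3x) dx = 192·(6/5) = 1152/5.
  So ∫_0^π (u')² dx = 32*π + 72*π + 1152/5 = 1152/5 + 104*π.
||u||_{H^1}^2 = (128/5 + 16*π) + (1152/5 + 104*π) = 256 + 120*π.


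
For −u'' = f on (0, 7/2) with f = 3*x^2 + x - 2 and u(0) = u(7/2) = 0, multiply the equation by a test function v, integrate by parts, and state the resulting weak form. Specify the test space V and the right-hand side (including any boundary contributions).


V = H^1_0(0, 7/2) (so v(0) = v(7/2) = 0); weak form: ∫_0^7/2 u'v' dx = ∫_0^7/2 (3*x^2 + x - 2) v dx for all v ∈ V.

Multiply both sides by a test function v and integrate from 0 to 7/2:
  ∫_0^7/2 −u''(x) v(x) dx = ∫_0^7/2 f(x) v(x) dx.
Integrate the LHS by parts once:
  ∫_0^7/2 −u'' v dx = −[u'(x) v(x)]_0^7/2 + ∫_0^7/2 u'(x) v'(x) dx.
Thus ∫_0^7/2 u'(x) v'(x) dx = ∫_0^7/2 f(x) v(x) dx + [u'(x) v(x)]_0^7/2.
Choose V so that boundary terms are either known or forced to vanish.
u is Dirichlet: u(0) = u(7/2) = 0. Let V = H^1_0(0, 7/2); then v(0) = v(7/2) = 0, and [u' v]_0^7/2 = 0.
Weak formulation: find u (satisfying any essential BC) such that ∫_0^7/2 u'(x) v'(x) dx = ∫_0^7/2 f v dx for all v ∈ V.
Substituting f(x) = 3*x^2 + x - 2, the right-hand side is ∫_0^7/2 (3*x^2 + x - 2) v dx.


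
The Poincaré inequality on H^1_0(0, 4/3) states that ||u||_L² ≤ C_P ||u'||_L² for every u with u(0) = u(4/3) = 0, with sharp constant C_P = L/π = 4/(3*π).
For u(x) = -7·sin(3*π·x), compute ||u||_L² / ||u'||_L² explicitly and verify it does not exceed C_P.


||u||_L² / ||u'||_L² = 1/(3*π) < C_P = 4/(3*π).

u(x) = -7·sin(3*π·x), so u'(x) = -21*π*cos(3*π*x).
Writing u(x) = A·sin(kπx/L) with A = -7 and k = 4, use ∫_0^L sin²(kπx/L) dx = L/2 and ∫_0^L cos²(kπx/L) dx = L/2.
u² = 49·sin²(3*π·x) and (u')² = 441*π^2·cos²(3*π·x), and each of sin², cos² integrates to L/2 = 2/3 over (0, 4/3).
∫_0^4/3 u² dx = 98/3, so ||u||_L² = 7*sqrt(6)/3.
∫_0^4/3 (u')² dx = 294*π^2, so ||u'||_L² = 7*sqrt(6)*π.
Ratio ||u||_L² / ||u'||_L² = 1/(3*π).
Sharp Poincaré constant on H^1_0(0, 4/3) is C_P = L/π = 4/(3*π), achieved by sin(3*π/4·x).
This is the k = 4 harmonic; the ratio L/(kπ) is strictly less than C_P = L/π, consistent with the sharp inequality ||u||_L² ≤ C_P ||u'||_L².


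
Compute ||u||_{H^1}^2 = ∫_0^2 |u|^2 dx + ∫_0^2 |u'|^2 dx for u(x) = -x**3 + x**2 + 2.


||u||_{H^1}^2 = 184/7

The H^1 norm (squared) on an interval (0, L) is
  ||u||_{H^1}^2 = ∫_0^L u(x)^2 dx + ∫_0^L u'(x)^2 dx.
Compute u'(x) = -3*x**2 + 2*x.
Then u(x)^2 = x**6 - 2*x**5 + x**4 - 4*x**3 + 4*x**2 + 4 and u'(x)^2 = 9*x**4 - 12*x**3 + 4*x**2.
Integrate each monomial from 0 to 2 using ∫_0^2 c·x^n dx = c·2^(n+1)/(n+1):
  ∫_0^2 u(x)^2 dx = ∫_0^2 (x^6 - 2*x^5 + x^4 - 4*x^3 + 4*x^2 + 4) dx. Term by term:
    ∫_0^2 x^6 dx = 128/7;  ∫_0^2 -2*x^5 dx = -64/3;  ∫_0^2 x^4 dx = 32/5;
    ∫_0^2 -4*x^3 dx = -16;  ∫_0^2 4*x^2 dx = 32/3;  ∫_0^2 4 dx = 8.
  Sum: 128/7 − 64/3 + 32/5 − 16 + 32/3 + 8 = 632/105.
  ∫_0^2 u'(x)^2 dx = ∫_0^2 (9*x^4 - 12*x^3 + 4*x^2) dx. Term by term:
    ∫_0^2 9*x^4 dx = 288/5;  ∫_0^2 -12*x^3 dx = -48;  ∫_0^2 4*x^2 dx = 32/3.
  Sum: 288/5 − 48 + 32/3 = 304/15.
Adding: ||u||_{H^1}^2 = 632/105 + 304/15 = 184/7.


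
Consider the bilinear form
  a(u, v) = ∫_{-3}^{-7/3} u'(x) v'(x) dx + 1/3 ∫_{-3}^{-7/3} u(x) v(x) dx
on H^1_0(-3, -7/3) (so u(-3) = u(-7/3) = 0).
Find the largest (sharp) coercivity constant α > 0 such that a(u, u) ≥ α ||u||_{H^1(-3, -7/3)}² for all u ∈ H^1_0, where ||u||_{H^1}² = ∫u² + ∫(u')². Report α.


α = (4 + 27*π^2)/(3*(4 + 9*π^2))

Coercivity of a(·,·) on H^1_0(-3, -7/3) means a(u, u) ≥ α ||u||_{H^1}² for every u ∈ H^1_0.
The interval has length L = 2/3, and Poincaré/coercivity depend only on L. Here a(u, u) = ∫(u')² + (1/3)·∫u².
Here 0 < c = 1/3 < 1. The condition a(u,u) ≥ α||u||_{H^1}² reads (1−α)∫(u')² ≥ (α−c)∫u². Any admissible α is ≤ 1 (rapidly oscillating u have ∫u²/∫(u')² → 0), and α = 1 would force 0 ≥ (1−c)∫u², impossible since c < 1; so 1−α > 0. By the sharp Poincaré inequality on H^1_0 of an interval of length L, ∫(u')² ≥ (π/L)²∫u² with equality for the first sine mode sin(π(x−x₀)/L) (x₀ the left endpoint), so the inequality holds for all u iff (1−α)(π/L)² ≥ α − c, i.e. α ≤ ((π/L)² + c)/((π/L)² + 1) = (1 + c(L/π)²)/(1 + (L/π)²). With (π/L)² = 9*π^2/4 and c = 1/3, the largest admissible constant is α = ((π/L)² + c)/((π/L)² + 1).
Simplifying, α = (4 + 27*π^2)/(3*(4 + 9*π^2)).


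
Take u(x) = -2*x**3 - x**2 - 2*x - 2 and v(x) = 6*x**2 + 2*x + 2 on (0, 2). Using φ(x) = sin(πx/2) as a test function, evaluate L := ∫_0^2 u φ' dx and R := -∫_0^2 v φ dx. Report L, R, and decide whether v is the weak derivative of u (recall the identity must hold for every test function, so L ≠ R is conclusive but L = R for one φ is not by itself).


LHS = -192/π^3 + 64/π, RHS = -64/π + 192/π^3. No, v is not the weak derivative of u.

u(x) = -2*x**3 - x**2 - 2*x - 2, classical derivative u'(x) = -6*x**2 - 2*x - 2.
φ(x) = sin(πx/2), so φ'(x) = π*cos(π*x/2)/2.
Note φ(0) = φ(2) = 0, so the boundary term u·φ vanishes.
LHS = ∫_0^2 u(x) φ'(x) dx = ∫_0^2 (-π*x^3*cos(π*x/2) - π*x^2*cos(π*x/2)/2 - π*x*cos(π*x/2) - π*cos(π*x/2)) dx. Term by term:
  ∫_0^2 -π*cos(π*x/2) dx = 0;  ∫_0^2 -π*x*cos(π*x/2) dx = 8/π;  ∫_0^2 -π*x^3*cos(π*x/2) dx = -192/π^3 + 48/π;
  ∫_0^2 -π*x^2*cos(π*x/2)/2 dx = 8/π.
Sum: 0 + 8/π + -192/π^3 + 48/π + 8/π = -192/π^3 + 64/π.
So LHS = -192/π^3 + 64/π.
∫_0^2 v(x) φ(x) dx = ∫_0^2 (6*x^2*sin(π*x/2) + 2*x*sin(π*x/2) + 2*sin(π*x/2)) dx. Term by term:
  ∫_0^2 2*sin(π*x/2) dx = 8/π;  ∫_0^2 2*x*sin(π*x/2) dx = 8/π;  ∫_0^2 6*x^2*sin(π*x/2) dx = -192/π^3 + 48/π.
Sum: 8/π + 8/π + -192/π^3 + 48/π = -192/π^3 + 64/π.
So RHS = -∫_0^2 v(x) φ(x) dx = -64/π + 192/π^3.
LHS − RHS = -384/π^3 + 128/π ≠ 0, so the identity fails.
(For a valid weak derivative the identity must hold for EVERY test function, in particular this one. The failure shows v is NOT the weak derivative of u.)
Correct weak derivative would be u'(x) = -6*x**2 - 2*x - 2.


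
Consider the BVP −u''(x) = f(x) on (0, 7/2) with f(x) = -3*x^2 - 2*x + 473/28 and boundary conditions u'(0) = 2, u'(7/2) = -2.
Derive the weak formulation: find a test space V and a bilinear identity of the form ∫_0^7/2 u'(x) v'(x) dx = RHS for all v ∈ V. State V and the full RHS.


V = H^1(0, 7/2) (v unrestricted at boundary; u is determined up to an additive constant); weak form: ∫_0^7/2 u'v' dx = ∫_0^7/2 (-3*x^2 - 2*x + 473/28) v dx − 2·v(7/2) − 2·v(0) for all v ∈ V.

Multiply both sides by a test function v and integrate from 0 to 7/2:
  ∫_0^7/2 −u''(x) v(x) dx = ∫_0^7/2 f(x) v(x) dx.
Integrate the LHS by parts once:
  ∫_0^7/2 −u'' v dx = −[u'(x) v(x)]_0^7/2 + ∫_0^7/2 u'(x) v'(x) dx.
Thus ∫_0^7/2 u'(x) v'(x) dx = ∫_0^7/2 f(x) v(x) dx + [u'(x) v(x)]_0^7/2.
Choose V so that boundary terms are either known or forced to vanish.
u has inhomogeneous Neumann u'(0) = 2, u'(7/2) = -2. [u' v]_0^7/2 = (-2)·v(7/2) − (2)·v(0) = − 2·v(7/2) − 2·v(0). Take V = H^1(0, 7/2); boundary term becomes part of RHS.
Weak formulation: find u (satisfying any essential BC) such that ∫_0^7/2 u'(x) v'(x) dx = ∫_0^7/2 f v dx − 2·v(7/2) − 2·v(0) for all v ∈ V (Neumann data are natural BCs: they enter the RHS as boundary terms).
Substituting f(x) = -3*x^2 - 2*x + 473/28, the right-hand side is ∫_0^7/2 (-3*x^2 - 2*x + 473/28) v dx − 2·v(7/2) − 2·v(0).
Compatibility check (pure Neumann): taking v ≡ 1 ∈ V gives 0 = ∫_0^7/2 f dx + (-2) − (2), i.e. ∫_0^7/2 f dx must equal u'(0) − u'(7/2) = 4. Indeed ∫_0^7/2 (-3*x^2 - 2*x + 473/28) dx = 4, so the data are compatible. The solution is then unique only up to an additive constant (fix it e.g. by requiring ∫_0^7/2 u dx = 0).


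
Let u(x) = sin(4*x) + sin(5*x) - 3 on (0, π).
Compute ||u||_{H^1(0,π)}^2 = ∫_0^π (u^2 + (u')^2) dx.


||u||_{H^1(0,π)}^2 = -12/5 + 61*π/2

u'(x) = 4*cos(4*x) + 5*cos(5*x).
Expand u² and (u')² and integrate term by term on (0, π), using: for integers n ≥ 1, ∫_0^π sin²(nx) dx = ∫_0^π cos²(nx) dx = π/2; for n ≠ n', ∫_0^π sin(nx)sin(n'x) dx = ∫_0^π cos(nx)cos(n'x) dx = 0; and by product-to-sum, ∫_0^π sin(nx)cos(n'x) dx = ½∫_0^π [sin((n+n')x) + sin((n−n')x)] dx, which is 0 when n+n' is even and 2n/(n²−n'²) when n+n' is odd (it need not vanish on (0, π)). For the constant mode: ∫_0^π 1 dx = π, ∫_0^π cos(nx) dx = 0, ∫_0^π sin(nx) dx = (1−(−1)^n)/n.
  u² squared terms: (-3)²·∫1 dx = 9·π = 9*π;  (1)²·∫sin(4x)² dx = 1·π/2 = π/2;  (1)²·∫sin(5x)² dx = 1·π/2 = π/2.
  u² cross terms: 2·(-3)·(1)·∫1·sin(4x) dx = -6·(0) = 0;  2·(-3)·(1)·∫1·sin(5x) dx = -6·(2/5) = -12/5;  2·(1)·(1)·∫sin(4x)·sin(5x) dx = 2·(0) = 0.
  So ∫_0^π u² dx = 9*π + π/2 + π/2 + 0 − 12/5 + 0 = -12/5 + 10*π.
  (u')² squared terms: (4)²·∫cos(4x)² dx = 16·π/2 = 8*π;  (5)²·∫cos(5x)² dx = 25·π/2 = 25*π/2.
  (u')² cross terms: 2·(4)·(5)·∫cos(4x)·cos(5x) dx = 40·(0) = 0.
  So ∫_0^π (u')² dx = 8*π + 25*π/2 + 0 = 41*π/2.
||u||_{H^1}^2 = (-12/5 + 10*π) + (41*π/2) = -12/5 + 61*π/2.


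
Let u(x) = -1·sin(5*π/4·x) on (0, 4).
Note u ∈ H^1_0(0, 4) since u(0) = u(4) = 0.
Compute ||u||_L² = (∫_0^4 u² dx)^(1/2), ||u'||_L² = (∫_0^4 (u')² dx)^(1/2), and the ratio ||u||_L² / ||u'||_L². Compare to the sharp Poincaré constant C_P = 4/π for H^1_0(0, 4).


||u||_L² / ||u'||_L² = 4/(5*π) < C_P = 4/π.

u(x) = -1·sin(5*π/4·x), so u'(x) = -5*π*cos(5*π*x/4)/4.
Writing u(x) = A·sin(kπx/L) with A = -1 and k = 5, use ∫_0^L sin²(kπx/L) dx = L/2 and ∫_0^L cos²(kπx/L) dx = L/2.
u² = 1·sin²(5*π/4·x) and (u')² = 25*π^2/16·cos²(5*π/4·x), and each of sin², cos² integrates to L/2 = 2 over (0, 4).
∫_0^4 u² dx = 2, so ||u||_L² = sqrt(2).
∫_0^4 (u')² dx = 25*π^2/8, so ||u'||_L² = 5*sqrt(2)*π/4.
Ratio ||u||_L² / ||u'||_L² = 4/(5*π).
Sharp Poincaré constant on H^1_0(0, 4) is C_P = L/π = 4/π, achieved by sin(π/4·x).
This is the k = 5 harmonic; the ratio L/(kπ) is strictly less than C_P = L/π, consistent with the sharp inequality ||u||_L² ≤ C_P ||u'||_L².


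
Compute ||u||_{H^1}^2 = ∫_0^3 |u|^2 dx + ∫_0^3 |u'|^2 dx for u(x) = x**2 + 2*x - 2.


||u||_{H^1}^2 = 948/5

The H^1 norm (squared) on an interval (0, L) is
  ||u||_{H^1}^2 = ∫_0^L u(x)^2 dx + ∫_0^L u'(x)^2 dx.
Compute u'(x) = 2*x + 2.
Then u(x)^2 = x**4 + 4*x**3 - 8*x + 4 and u'(x)^2 = 4*x**2 + 8*x + 4.
Integrate each monomial from 0 to 3 using ∫_0^3 c·x^n dx = c·3^(n+1)/(n+1):
  ∫_0^3 u(x)^2 dx = ∫_0^3 (x^4 + 4*x^3 - 8*x + 4) dx. Term by term:
    ∫_0^3 x^4 dx = 243/5;  ∫_0^3 4*x^3 dx = 81;  ∫_0^3 -8*x dx = -36;
    ∫_0^3 4 dx = 12.
  Sum: 243/5 + 81 − 36 + 12 = 528/5.
  ∫_0^3 u'(x)^2 dx = ∫_0^3 (4*x^2 + 8*x + 4) dx. Term by term:
    ∫_0^3 4*x^2 dx = 36;  ∫_0^3 8*x dx = 36;  ∫_0^3 4 dx = 12.
  Sum: 36 + 36 + 12 = 84.
Adding: ||u||_{H^1}^2 = 528/5 + 84 = 948/5.


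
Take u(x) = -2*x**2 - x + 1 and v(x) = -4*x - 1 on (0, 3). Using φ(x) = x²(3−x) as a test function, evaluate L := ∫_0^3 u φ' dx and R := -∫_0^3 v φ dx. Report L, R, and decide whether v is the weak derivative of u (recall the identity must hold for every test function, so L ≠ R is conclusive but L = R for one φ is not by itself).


LHS = 1107/20, RHS = 1107/20. Yes, v = u' weakly.

u(x) = -2*x**2 - x + 1, classical derivative u'(x) = -4*x - 1.
φ(x) = x²(3−x), so φ'(x) = 3*x*(2 - x).
Note φ(0) = φ(3) = 0, so the boundary term u·φ vanishes.
LHS = ∫_0^3 u(x) φ'(x) dx = ∫_0^3 (6*x^4 - 9*x^3 - 9*x^2 + 6*x) dx. Term by term:
  ∫_0^3 6*x^4 dx = 1458/5;  ∫_0^3 -9*x^3 dx = -729/4;  ∫_0^3 -9*x^2 dx = -81;
  ∫_0^3 6*x dx = 27.
Sum: 1458/5 − 729/4 − 81 + 27 = 1107/20.
So LHS = 1107/20.
∫_0^3 v(x) φ(x) dx = ∫_0^3 (4*x^4 - 11*x^3 - 3*x^2) dx. Term by term:
  ∫_0^3 4*x^4 dx = 972/5;  ∫_0^3 -11*x^3 dx = -891/4;  ∫_0^3 -3*x^2 dx = -27.
Sum: 972/5 − 891/4 − 27 = -1107/20.
So RHS = -∫_0^3 v(x) φ(x) dx = 1107/20.
LHS = RHS, so the identity holds for this test φ.
Moreover u is smooth here and v(x) = u'(x) = -4*x - 1 pointwise, so the identity holds for every test function. Hence v is the weak derivative of u.


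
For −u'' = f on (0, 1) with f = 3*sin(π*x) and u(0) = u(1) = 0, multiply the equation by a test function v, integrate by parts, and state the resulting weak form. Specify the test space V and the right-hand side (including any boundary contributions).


V = H^1_0(0, 1) (so v(0) = v(1) = 0); weak form: ∫_0^1 u'v' dx = ∫_0^1 (3*sin(π*x)) v dx for all v ∈ V.

Multiply both sides by a test function v and integrate from 0 to 1:
  ∫_0^1 −u''(x) v(x) dx = ∫_0^1 f(x) v(x) dx.
Integrate the LHS by parts once:
  ∫_0^1 −u'' v dx = −[u'(x) v(x)]_0^1 + ∫_0^1 u'(x) v'(x) dx.
Thus ∫_0^1 u'(x) v'(x) dx = ∫_0^1 f(x) v(x) dx + [u'(x) v(x)]_0^1.
Choose V so that boundary terms are either known or forced to vanish.
u is Dirichlet: u(0) = u(1) = 0. Let V = H^1_0(0, 1); then v(0) = v(1) = 0, and [u' v]_0^1 = 0.
Weak formulation: find u (satisfying any essential BC) such that ∫_0^1 u'(x) v'(x) dx = ∫_0^1 f v dx for all v ∈ V.
Substituting f(x) = 3*sin(π*x), the right-hand side is ∫_0^1 (3*sin(π*x)) v dx.


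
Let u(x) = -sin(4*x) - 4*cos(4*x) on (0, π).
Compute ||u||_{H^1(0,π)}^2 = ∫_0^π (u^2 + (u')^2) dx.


||u||_{H^1(0,π)}^2 = 289*π/2

u'(x) = 16*sin(4*x) - 4*cos(4*x).
Expand u² and (u')² and integrate term by term on (0, π), using: for integers n ≥ 1, ∫_0^π sin²(nx) dx = ∫_0^π cos²(nx) dx = π/2; for n ≠ n', ∫_0^π sin(nx)sin(n'x) dx = ∫_0^π cos(nx)cos(n'x) dx = 0; and by product-to-sum, ∫_0^π sin(nx)cos(n'x) dx = ½∫_0^π [sin((n+n')x) + sin((n−n')x)] dx, which is 0 when n+n' is even and 2n/(n²−n'²) when n+n' is odd (it need not vanish on (0, π)).
  u² squared terms: (-1)²·∫sin(4x)² dx = 1·π/2 = π/2;  (-4)²·∫cos(4x)² dx = 16·π/2 = 8*π.
  u² cross terms: 2·(-1)·(-4)·∫sin(4x)·cos(4x) dx = 8·(0) = 0.
  So ∫_0^π u² dx = π/2 + 8*π + 0 = 17*π/2.
  (u')² squared terms: (-4)²·∫cos(4x)² dx = 16·π/2 = 8*π;  (16)²·∫sin(4x)² dx = 256·π/2 = 128*π.
  (u')² cross terms: 2·(-4)·(16)·∫cos(4x)·sin(4x) dx = -128·(0) = 0.
  So ∫_0^π (u')² dx = 8*π + 128*π + 0 = 136*π.
||u||_{H^1}^2 = (17*π/2) + (136*π) = 289*π/2.


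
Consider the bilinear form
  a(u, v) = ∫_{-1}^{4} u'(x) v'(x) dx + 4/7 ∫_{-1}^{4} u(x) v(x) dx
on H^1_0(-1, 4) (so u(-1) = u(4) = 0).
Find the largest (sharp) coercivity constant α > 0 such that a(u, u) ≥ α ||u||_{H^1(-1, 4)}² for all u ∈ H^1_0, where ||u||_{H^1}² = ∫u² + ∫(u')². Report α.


α = (π^2 + 100/7)/(π^2 + 25)

Coercivity of a(·,·) on H^1_0(-1, 4) means a(u, u) ≥ α ||u||_{H^1}² for every u ∈ H^1_0.
The interval has length L = 5, and Poincaré/coercivity depend only on L. Here a(u, u) = ∫(u')² + (4/7)·∫u².
Here 0 < c = 4/7 < 1. The condition a(u,u) ≥ α||u||_{H^1}² reads (1−α)∫(u')² ≥ (α−c)∫u². Any admissible α is ≤ 1 (rapidly oscillating u have ∫u²/∫(u')² → 0), and α = 1 would force 0 ≥ (1−c)∫u², impossible since c < 1; so 1−α > 0. By the sharp Poincaré inequality on H^1_0 of an interval of length L, ∫(u')² ≥ (π/L)²∫u² with equality for the first sine mode sin(π(x−x₀)/L) (x₀ the left endpoint), so the inequality holds for all u iff (1−α)(π/L)² ≥ α − c, i.e. α ≤ ((π/L)² + c)/((π/L)² + 1) = (1 + c(L/π)²)/(1 + (L/π)²). With (π/L)² = π^2/25 and c = 4/7, the largest admissible constant is α = ((π/L)² + c)/((π/L)² + 1).
Simplifying, α = (π^2 + 100/7)/(π^2 + 25).


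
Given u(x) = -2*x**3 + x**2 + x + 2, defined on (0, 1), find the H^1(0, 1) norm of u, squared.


||u||_{H^1}^2 = 1471/210

The H^1 norm (squared) on an interval (0, L) is
  ||u||_{H^1}^2 = ∫_0^L u(x)^2 dx + ∫_0^L u'(x)^2 dx.
Compute u'(x) = -6*x**2 + 2*x + 1.
Then u(x)^2 = 4*x**6 - 4*x**5 - 3*x**4 - 6*x**3 + 5*x**2 + 4*x + 4 and u'(x)^2 = 36*x**4 - 24*x**3 - 8*x**2 + 4*x + 1.
Integrate each monomial from 0 to 1 using ∫_0^1 c·x^n dx = c·1^(n+1)/(n+1):
  ∫_0^1 u(x)^2 dx = ∫_0^1 (4*x^6 - 4*x^5 - 3*x^4 - 6*x^3 + 5*x^2 + 4*x + 4) dx. Term by term:
    ∫_0^1 4*x^6 dx = 4/7;  ∫_0^1 -4*x^5 dx = -2/3;  ∫_0^1 -3*x^4 dx = -3/5;
    ∫_0^1 -6*x^3 dx = -3/2;  ∫_0^1 5*x^2 dx = 5/3;  ∫_0^1 4*x dx = 2;
    ∫_0^1 4 dx = 4.
  Sum: 4/7 − 2/3 − 3/5 − 3/2 + 5/3 + 2 + 4 = 383/70.
  ∫_0^1 u'(x)^2 dx = ∫_0^1 (36*x^4 - 24*x^3 - 8*x^2 + 4*x + 1) dx. Term by term:
    ∫_0^1 36*x^4 dx = 36/5;  ∫_0^1 -24*x^3 dx = -6;  ∫_0^1 -8*x^2 dx = -8/3;
    ∫_0^1 4*x dx = 2;  ∫_0^1 1 dx = 1.
  Sum: 36/5 − 6 − 8/3 + 2 + 1 = 23/15.
Adding: ||u||_{H^1}^2 = 383/70 + 23/15 = 1471/210.


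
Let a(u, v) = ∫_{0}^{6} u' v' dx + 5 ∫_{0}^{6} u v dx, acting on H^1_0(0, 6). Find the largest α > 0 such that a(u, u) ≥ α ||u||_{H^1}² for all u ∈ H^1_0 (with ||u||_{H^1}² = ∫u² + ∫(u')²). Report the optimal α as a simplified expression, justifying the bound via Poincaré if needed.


α = 1

Coercivity of a(·,·) on H^1_0(0, 6) means a(u, u) ≥ α ||u||_{H^1}² for every u ∈ H^1_0.
The interval has length L = 6, and Poincaré/coercivity depend only on L. Here a(u, u) = ∫(u')² + (5)·∫u².
Here c = 5 ≥ 1, so a(u,u) = ∫(u')² + c∫u² ≥ ∫(u')² + ∫u² = ||u||_{H^1}², i.e. α = 1 works. No larger α is possible: a(u,u) ≥ α||u||_{H^1}² means (1−α)∫(u')² ≥ (α−c)∫u², and for the modes u_n = sin(nπ(x−x₀)/L) (x₀ the left endpoint) one has ∫u_n²/∫(u_n')² = (L/(nπ))² → 0, so a(u_n,u_n)/||u_n||_{H^1}² → 1. Hence the optimal constant is α = 1.
Therefore α = 1.


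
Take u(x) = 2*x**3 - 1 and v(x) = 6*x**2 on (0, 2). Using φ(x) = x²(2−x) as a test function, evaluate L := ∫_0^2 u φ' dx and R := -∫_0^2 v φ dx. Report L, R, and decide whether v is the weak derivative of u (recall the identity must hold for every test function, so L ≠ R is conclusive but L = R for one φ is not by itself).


LHS = -64/5, RHS = -64/5. Yes, v = u' weakly.

u(x) = 2*x**3 - 1, classical derivative u'(x) = 6*x**2.
φ(x) = x²(2−x), so φ'(x) = x*(4 - 3*x).
Note φ(0) = φ(2) = 0, so the boundary term u·φ vanishes.
LHS = ∫_0^2 u(x) φ'(x) dx = ∫_0^2 (-6*x^5 + 8*x^4 + 3*x^2 - 4*x) dx. Term by term:
  ∫_0^2 -6*x^5 dx = -64;  ∫_0^2 8*x^4 dx = 256/5;  ∫_0^2 3*x^2 dx = 8;
  ∫_0^2 -4*x dx = -8.
Sum: -64 + 256/5 + 8 − 8 = -64/5.
So LHS = -64/5.
∫_0^2 v(x) φ(x) dx = ∫_0^2 (-6*x^5 + 12*x^4) dx. Term by term:
  ∫_0^2 -6*x^5 dx = -64;  ∫_0^2 12*x^4 dx = 384/5.
Sum: -64 + 384/5 = 64/5.
So RHS = -∫_0^2 v(x) φ(x) dx = -64/5.
LHS = RHS, so the identity holds for this test φ.
Moreover u is smooth here and v(x) = u'(x) = 6*x**2 pointwise, so the identity holds for every test function. Hence v is the weak derivative of u.


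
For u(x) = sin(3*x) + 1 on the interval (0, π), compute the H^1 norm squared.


||u||_{H^1(0,π)}^2 = 4/3 + 6*π

u'(x) = 3*cos(3*x).
Expand u² and (u')² and integrate term by term on (0, π), using: for integers n ≥ 1, ∫_0^π sin²(nx) dx = ∫_0^π cos²(nx) dx = π/2; for n ≠ n', ∫_0^π sin(nx)sin(n'x) dx = ∫_0^π cos(nx)cos(n'x) dx = 0; and by product-to-sum, ∫_0^π sin(nx)cos(n'x) dx = ½∫_0^π [sin((n+n')x) + sin((n−n')x)] dx, which is 0 when n+n' is even and 2n/(n²−n'²) when n+n' is odd (it need not vanish on (0, π)). For the constant mode: ∫_0^π 1 dx = π, ∫_0^π cos(nx) dx = 0, ∫_0^π sin(nx) dx = (1−(−1)^n)/n.
  u² squared terms: (1)²·∫1 dx = 1·π = π;  (1)²·∫sin(3x)² dx = 1·π/2 = π/2.
  u² cross terms: 2·(1)·(1)·∫1·sin(3x) dx = 2·(2/3) = 4/3.
  So ∫_0^π u² dx = π + π/2 + 4/3 = 4/3 + 3*π/2.
  (u')² squared terms: (3)²·∫cos(3x)² dx = 9·π/2 = 9*π/2.
  So ∫_0^π (u')² dx = 9*π/2.
||u||_{H^1}^2 = (4/3 + 3*π/2) + (9*π/2) = 4/3 + 6*π.


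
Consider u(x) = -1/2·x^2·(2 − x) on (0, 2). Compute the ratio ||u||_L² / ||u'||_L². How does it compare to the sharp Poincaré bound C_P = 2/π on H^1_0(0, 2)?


||u||_L² / ||u'||_L² = sqrt(14)/7 < C_P = 2/π.

u(x) = -1/2·x^2·(2 − x), so u'(x) = x*(3*x - 4)/2.
u(x) = -1/2·x^2·(2 − x) vanishes at x = 0 and x = 2, so u ∈ H^1_0(0, 2). Differentiate via the product rule and integrate the resulting polynomials term by term.
  ∫_0^2 u² dx = ∫_0^2 (x^6/4 - x^5 + x^4) dx. Term by term:
    ∫_0^2 x^6/4 dx = 32/7;  ∫_0^2 -x^5 dx = -32/3;  ∫_0^2 x^4 dx = 32/5.
  Sum: 32/7 − 32/3 + 32/5 = 32/105.
  ∫_0^2 (u')² dx = ∫_0^2 (9*x^4/4 - 6*x^3 + 4*x^2) dx. Term by term:
    ∫_0^2 9*x^4/4 dx = 72/5;  ∫_0^2 -6*x^3 dx = -24;  ∫_0^2 4*x^2 dx = 32/3.
  Sum: 72/5 − 24 + 32/3 = 16/15.
∫_0^2 u² dx = 32/105, so ||u||_L² = 4*sqrt(210)/105.
∫_0^2 (u')² dx = 16/15, so ||u'||_L² = 4*sqrt(15)/15.
Ratio ||u||_L² / ||u'||_L² = sqrt(14)/7.
Sharp Poincaré constant on H^1_0(0, 2) is C_P = L/π = 2/π, achieved by sin(π/2·x).
A polynomial bump cannot attain the sharp Poincaré constant (only the first sine eigenfunction does), so the ratio is strictly less than C_P, consistent with ||u||_L² ≤ C_P ||u'||_L².


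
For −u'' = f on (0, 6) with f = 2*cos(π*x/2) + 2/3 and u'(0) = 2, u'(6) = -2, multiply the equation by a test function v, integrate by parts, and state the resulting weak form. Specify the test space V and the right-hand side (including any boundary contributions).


V = H^1(0, 6) (v unrestricted at boundary; u is determined up to an additive constant); weak form: ∫_0^6 u'v' dx = ∫_0^6 (2*cos(π*x/2) + 2/3) v dx − 2·v(6) − 2·v(0) for all v ∈ V.

Multiply both sides by a test function v and integrate from 0 to 6:
  ∫_0^6 −u''(x) v(x) dx = ∫_0^6 f(x) v(x) dx.
Integrate the LHS by parts once:
  ∫_0^6 −u'' v dx = −[u'(x) v(x)]_0^6 + ∫_0^6 u'(x) v'(x) dx.
Thus ∫_0^6 u'(x) v'(x) dx = ∫_0^6 f(x) v(x) dx + [u'(x) v(x)]_0^6.
Choose V so that boundary terms are either known or forced to vanish.
u has inhomogeneous Neumann u'(0) = 2, u'(6) = -2. [u' v]_0^6 = (-2)·v(6) − (2)·v(0) = − 2·v(6) − 2·v(0). Take V = H^1(0, 6); boundary term becomes part of RHS.
Weak formulation: find u (satisfying any essential BC) such that ∫_0^6 u'(x) v'(x) dx = ∫_0^6 f v dx − 2·v(6) − 2·v(0) for all v ∈ V (Neumann data are natural BCs: they enter the RHS as boundary terms).
Substituting f(x) = 2*cos(π*x/2) + 2/3, the right-hand side is ∫_0^6 (2*cos(π*x/2) + 2/3) v dx − 2·v(6) − 2·v(0).
Compatibility check (pure Neumann): taking v ≡ 1 ∈ V gives 0 = ∫_0^6 f dx + (-2) − (2), i.e. ∫_0^6 f dx must equal u'(0) − u'(6) = 4. Indeed ∫_0^6 (2*cos(π*x/2) + 2/3) dx = 4, so the data are compatible. The solution is then unique only up to an additive constant (fix it e.g. by requiring ∫_0^6 u dx = 0).


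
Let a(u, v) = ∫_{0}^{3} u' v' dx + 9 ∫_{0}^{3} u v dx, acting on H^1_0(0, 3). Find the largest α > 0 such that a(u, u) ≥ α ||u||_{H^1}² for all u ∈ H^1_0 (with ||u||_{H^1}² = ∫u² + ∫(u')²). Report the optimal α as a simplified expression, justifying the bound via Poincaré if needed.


α = 1

Coercivity of a(·,·) on H^1_0(0, 3) means a(u, u) ≥ α ||u||_{H^1}² for every u ∈ H^1_0.
The interval has length L = 3, and Poincaré/coercivity depend only on L. Here a(u, u) = ∫(u')² + (9)·∫u².
Here c = 9 ≥ 1, so a(u,u) = ∫(u')² + c∫u² ≥ ∫(u')² + ∫u² = ||u||_{H^1}², i.e. α = 1 works. No larger α is possible: a(u,u) ≥ α||u||_{H^1}² means (1−α)∫(u')² ≥ (α−c)∫u², and for the modes u_n = sin(nπ(x−x₀)/L) (x₀ the left endpoint) one has ∫u_n²/∫(u_n')² = (L/(nπ))² → 0, so a(u_n,u_n)/||u_n||_{H^1}² → 1. Hence the optimal constant is α = 1.
Therefore α = 1.


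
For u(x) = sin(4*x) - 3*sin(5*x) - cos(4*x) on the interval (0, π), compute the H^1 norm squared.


||u||_{H^1(0,π)}^2 = 340/3 + 134*π

u'(x) = 4*sin(4*x) + 4*cos(4*x) - 15*cos(5*x).
Expand u² and (u')² and integrate term by term on (0, π), using: for integers n ≥ 1, ∫_0^π sin²(nx) dx = ∫_0^π cos²(nx) dx = π/2; for n ≠ n', ∫_0^π sin(nx)sin(n'x) dx = ∫_0^π cos(nx)cos(n'x) dx = 0; and by product-to-sum, ∫_0^π sin(nx)cos(n'x) dx = ½∫_0^π [sin((n+n')x) + sin((n−n')x)] dx, which is 0 when n+n' is even and 2n/(n²−n'²) when n+n' is odd (it need not vanish on (0, π)).
  u² squared terms: (-1)²·∫cos(4x)² dx = 1·π/2 = π/2;  (-3)²·∫sin(5x)² dx = 9·π/2 = 9*π/2;  (1)²·∫sin(4x)² dx = 1·π/2 = π/2.
  u² cross terms: 2·(-1)·(-3)·∫cos(4x)·sin(5x) dx = 6·(10/9) = 20/3;  2·(-1)·(1)·∫cos(4x)·sin(4x) dx = -2·(0) = 0;  2·(-3)·(1)·∫sin(5x)·sin(4x) dx = -6·(0) = 0.
  So ∫_0^π u² dx = π/2 + 9*π/2 + π/2 + 20/3 + 0 + 0 = 20/3 + 11*π/2.
  (u')² squared terms: (-15)²·∫cos(5x)² dx = 225·π/2 = 225*π/2;  (4)²·∫cos(4x)² dx = 16·π/2 = 8*π;  (4)²·∫sin(4x)² dx = 16·π/2 = 8*π.
  (u')² cross terms: 2·(-15)·(4)·∫cos(5x)·cos(4x) dx = -120·(0) = 0;  2·(-15)·(4)·∫cos(5x)·sin(4x) dx = -120·(-8/9) = 320/3;  2·(4)·(4)·∫cos(4x)·sin(4x) dx = 32·(0) = 0.
  So ∫_0^π (u')² dx = 225*π/2 + 8*π + 8*π + 0 + 320/3 + 0 = 320/3 + 257*π/2.
||u||_{H^1}^2 = (20/3 + 11*π/2) + (320/3 + 257*π/2) = 340/3 + 134*π.


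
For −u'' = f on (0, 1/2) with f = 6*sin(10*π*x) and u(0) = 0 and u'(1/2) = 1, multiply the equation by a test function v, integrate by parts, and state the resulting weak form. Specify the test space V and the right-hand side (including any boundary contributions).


V = {v ∈ H^1(0, 1/2) : v(0) = 0} (test functions vanish at x = 0 where u is specified); weak form: ∫_0^1/2 u'v' dx = ∫_0^1/2 (6*sin(10*π*x)) v dx + v(1/2) for all v ∈ V.

Multiply both sides by a test function v and integrate from 0 to 1/2:
  ∫_0^1/2 −u''(x) v(x) dx = ∫_0^1/2 f(x) v(x) dx.
Integrate the LHS by parts once:
  ∫_0^1/2 −u'' v dx = −[u'(x) v(x)]_0^1/2 + ∫_0^1/2 u'(x) v'(x) dx.
Thus ∫_0^1/2 u'(x) v'(x) dx = ∫_0^1/2 f(x) v(x) dx + [u'(x) v(x)]_0^1/2.
Choose V so that boundary terms are either known or forced to vanish.
Mixed BC: u(0) = 0 (Dirichlet) and u'(1/2) = 1 (Neumann). Define V = {v ∈ H^1(0, 1/2) : v(0) = 0}. Then [u' v]_0^1/2 = u'(1/2)·v(1/2) − u'(0)·0 = v(1/2).
Weak formulation: find u (satisfying any essential BC) such that ∫_0^1/2 u'(x) v'(x) dx = ∫_0^1/2 f v dx + v(1/2) for all v ∈ V (Dirichlet at 0 absorbed into V; Neumann datum at x = 1/2 contributes the boundary term).
Substituting f(x) = 6*sin(10*π*x), the right-hand side is ∫_0^1/2 (6*sin(10*π*x)) v dx + v(1/2).


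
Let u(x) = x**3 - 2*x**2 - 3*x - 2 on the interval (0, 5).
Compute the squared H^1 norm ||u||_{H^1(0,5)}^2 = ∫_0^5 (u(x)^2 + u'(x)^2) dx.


||u||_{H^1}^2 = 78940/21

The H^1 norm (squared) on an interval (0, L) is
  ||u||_{H^1}^2 = ∫_0^L u(x)^2 dx + ∫_0^L u'(x)^2 dx.
Compute u'(x) = 3*x**2 - 4*x - 3.
Then u(x)^2 = x**6 - 4*x**5 - 2*x**4 + 8*x**3 + 17*x**2 + 12*x + 4 and u'(x)^2 = 9*x**4 - 24*x**3 - 2*x**2 + 24*x + 9.
Integrate each monomial from 0 to 5 using ∫_0^5 c·x^n dx = c·5^(n+1)/(n+1):
  ∫_0^5 u(x)^2 dx = ∫_0^5 (x^6 - 4*x^5 - 2*x^4 + 8*x^3 + 17*x^2 + 12*x + 4) dx. Term by term:
    ∫_0^5 x^6 dx = 78125/7;  ∫_0^5 -4*x^5 dx = -31250/3;  ∫_0^5 -2*x^4 dx = -1250;
    ∫_0^5 8*x^3 dx = 1250;  ∫_0^5 17*x^2 dx = 2125/3;  ∫_0^5 12*x dx = 150;
    ∫_0^5 4 dx = 20.
  Sum: 78125/7 − 31250/3 − 1250 + 1250 + 2125/3 + 150 + 20 = 34070/21.
  ∫_0^5 u'(x)^2 dx = ∫_0^5 (9*x^4 - 24*x^3 - 2*x^2 + 24*x + 9) dx. Term by term:
    ∫_0^5 9*x^4 dx = 5625;  ∫_0^5 -24*x^3 dx = -3750;  ∫_0^5 -2*x^2 dx = -250/3;
    ∫_0^5 24*x dx = 300;  ∫_0^5 9 dx = 45.
  Sum: 5625 − 3750 − 250/3 + 300 + 45 = 6410/3.
Adding: ||u||_{H^1}^2 = 34070/21 + 6410/3 = 78940/21.


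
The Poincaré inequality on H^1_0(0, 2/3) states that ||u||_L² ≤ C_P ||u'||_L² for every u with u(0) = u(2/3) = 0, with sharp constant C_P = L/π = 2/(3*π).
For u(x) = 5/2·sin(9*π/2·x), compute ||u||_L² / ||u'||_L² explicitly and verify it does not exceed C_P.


||u||_L² / ||u'||_L² = 2/(9*π) < C_P = 2/(3*π).

u(x) = 5/2·sin(9*π/2·x), so u'(x) = 45*π*cos(9*π*x/2)/4.
Writing u(x) = A·sin(kπx/L) with A = 5/2 and k = 3, use ∫_0^L sin²(kπx/L) dx = L/2 and ∫_0^L cos²(kπx/L) dx = L/2.
u² = 25/4·sin²(9*π/2·x) and (u')² = 2025*π^2/16·cos²(9*π/2·x), and each of sin², cos² integrates to L/2 = 1/3 over (0, 2/3).
∫_0^2/3 u² dx = 25/12, so ||u||_L² = 5*sqrt(3)/6.
∫_0^2/3 (u')² dx = 675*π^2/16, so ||u'||_L² = 15*sqrt(3)*π/4.
Ratio ||u||_L² / ||u'||_L² = 2/(9*π).
Sharp Poincaré constant on H^1_0(0, 2/3) is C_P = L/π = 2/(3*π), achieved by sin(3*π/2·x).
This is the k = 3 harmonic; the ratio L/(kπ) is strictly less than C_P = L/π, consistent with the sharp inequality ||u||_L² ≤ C_P ||u'||_L².


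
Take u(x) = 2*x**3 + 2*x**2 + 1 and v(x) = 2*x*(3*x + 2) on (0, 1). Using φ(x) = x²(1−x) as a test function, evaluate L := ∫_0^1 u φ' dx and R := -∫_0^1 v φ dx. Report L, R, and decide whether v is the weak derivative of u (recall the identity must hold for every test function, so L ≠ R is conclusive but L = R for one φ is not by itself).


LHS = -2/5, RHS = -2/5. Yes, v = u' weakly.

u(x) = 2*x**3 + 2*x**2 + 1, classical derivative u'(x) = 6*x**2 + 4*x.
φ(x) = x²(1−x), so φ'(x) = x*(2 - 3*x).
Note φ(0) = φ(1) = 0, so the boundary term u·φ vanishes.
LHS = ∫_0^1 u(x) φ'(x) dx = ∫_0^1 (-6*x^5 - 2*x^4 + 4*x^3 - 3*x^2 + 2*x) dx. Term by term:
  ∫_0^1 -6*x^5 dx = -1;  ∫_0^1 -2*x^4 dx = -2/5;  ∫_0^1 4*x^3 dx = 1;
  ∫_0^1 -3*x^2 dx = -1;  ∫_0^1 2*x dx = 1.
Sum: -1 − 2/5 + 1 − 1 + 1 = -2/5.
So LHS = -2/5.
∫_0^1 v(x) φ(x) dx = ∫_0^1 (-6*x^5 + 2*x^4 + 4*x^3) dx. Term by term:
  ∫_0^1 -6*x^5 dx = -1;  ∫_0^1 2*x^4 dx = 2/5;  ∫_0^1 4*x^3 dx = 1.
Sum: -1 + 2/5 + 1 = 2/5.
So RHS = -∫_0^1 v(x) φ(x) dx = -2/5.
LHS = RHS, so the identity holds for this test φ.
Moreover u is smooth here and v(x) = u'(x) = 6*x**2 + 4*x pointwise, so the identity holds for every test function. Hence v is the weak derivative of u.


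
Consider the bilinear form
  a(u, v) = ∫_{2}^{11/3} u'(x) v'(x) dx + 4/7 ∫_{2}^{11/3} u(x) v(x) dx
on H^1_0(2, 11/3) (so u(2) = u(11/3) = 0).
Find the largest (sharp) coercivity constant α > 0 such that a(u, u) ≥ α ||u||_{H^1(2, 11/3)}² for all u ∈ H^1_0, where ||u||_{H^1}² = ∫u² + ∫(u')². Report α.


α = (100 + 63*π^2)/(7*(25 + 9*π^2))

Coercivity of a(·,·) on H^1_0(2, 11/3) means a(u, u) ≥ α ||u||_{H^1}² for every u ∈ H^1_0.
The interval has length L = 5/3, and Poincaré/coercivity depend only on L. Here a(u, u) = ∫(u')² + (4/7)·∫u².
Here 0 < c = 4/7 < 1. The condition a(u,u) ≥ α||u||_{H^1}² reads (1−α)∫(u')² ≥ (α−c)∫u². Any admissible α is ≤ 1 (rapidly oscillating u have ∫u²/∫(u')² → 0), and α = 1 would force 0 ≥ (1−c)∫u², impossible since c < 1; so 1−α > 0. By the sharp Poincaré inequality on H^1_0 of an interval of length L, ∫(u')² ≥ (π/L)²∫u² with equality for the first sine mode sin(π(x−x₀)/L) (x₀ the left endpoint), so the inequality holds for all u iff (1−α)(π/L)² ≥ α − c, i.e. α ≤ ((π/L)² + c)/((π/L)² + 1) = (1 + c(L/π)²)/(1 + (L/π)²). With (π/L)² = 9*π^2/25 and c = 4/7, the largest admissible constant is α = ((π/L)² + c)/((π/L)² + 1).
Simplifying, α = (100 + 63*π^2)/(7*(25 + 9*π^2)).


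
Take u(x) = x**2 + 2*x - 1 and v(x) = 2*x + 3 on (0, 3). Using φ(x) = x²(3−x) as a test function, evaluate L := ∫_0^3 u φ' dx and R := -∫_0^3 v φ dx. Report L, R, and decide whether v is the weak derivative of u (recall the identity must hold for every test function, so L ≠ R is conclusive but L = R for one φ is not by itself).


LHS = -189/5, RHS = -891/20. No, v is not the weak derivative of u.

u(x) = x**2 + 2*x - 1, classical derivative u'(x) = 2*x + 2.
φ(x) = x²(3−x), so φ'(x) = 3*x*(2 - x).
Note φ(0) = φ(3) = 0, so the boundary term u·φ vanishes.
LHS = ∫_0^3 u(x) φ'(x) dx = ∫_0^3 (-3*x^4 + 15*x^2 - 6*x) dx. Term by term:
  ∫_0^3 -3*x^4 dx = -729/5;  ∫_0^3 15*x^2 dx = 135;  ∫_0^3 -6*x dx = -27.
Sum: -729/5 + 135 − 27 = -189/5.
So LHS = -189/5.
∫_0^3 v(x) φ(x) dx = ∫_0^3 (-2*x^4 + 3*x^3 + 9*x^2) dx. Term by term:
  ∫_0^3 -2*x^4 dx = -486/5;  ∫_0^3 3*x^3 dx = 243/4;  ∫_0^3 9*x^2 dx = 81.
Sum: -486/5 + 243/4 + 81 = 891/20.
So RHS = -∫_0^3 v(x) φ(x) dx = -891/20.
LHS − RHS = 27/4 ≠ 0, so the identity fails.
(For a valid weak derivative the identity must hold for EVERY test function, in particular this one. The failure shows v is NOT the weak derivative of u.)
Correct weak derivative would be u'(x) = 2*x + 2.
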